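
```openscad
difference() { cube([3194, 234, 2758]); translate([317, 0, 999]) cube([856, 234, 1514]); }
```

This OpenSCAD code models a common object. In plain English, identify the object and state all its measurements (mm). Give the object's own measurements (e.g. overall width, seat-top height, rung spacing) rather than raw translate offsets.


A wall 3194 mm long (x), 234 mm thick (y), 2758 mm tall, with a rectangular window opening cut through it. The opening is 856 mm wide and 1514 mm tall; its sill is at z = 999 mm and its near (−x) edge is 317 mm from the wall's −x end. The opening passes through the full wall thickness.


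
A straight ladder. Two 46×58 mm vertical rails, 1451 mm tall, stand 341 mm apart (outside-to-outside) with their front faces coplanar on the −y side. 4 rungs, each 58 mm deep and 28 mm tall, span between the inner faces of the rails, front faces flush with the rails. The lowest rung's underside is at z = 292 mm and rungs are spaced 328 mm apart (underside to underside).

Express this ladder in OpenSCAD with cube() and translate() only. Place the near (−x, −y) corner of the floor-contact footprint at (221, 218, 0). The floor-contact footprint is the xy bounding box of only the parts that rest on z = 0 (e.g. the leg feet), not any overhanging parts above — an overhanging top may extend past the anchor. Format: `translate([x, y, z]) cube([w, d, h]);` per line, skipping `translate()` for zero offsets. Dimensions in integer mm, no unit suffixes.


translate([221, 218, 0]) cube([46, 58, 1451]);
translate([516, 218, 0]) cube([46, 58, 1451]);
translate([267, 218, 292]) cube([249, 58, 28]);
translate([267, 218, 620]) cube([249, 58, 28]);
translate([267, 218, 948]) cube([249, 58, 28]);
translate([267, 218, 1276]) cube([249, 58, 28]);


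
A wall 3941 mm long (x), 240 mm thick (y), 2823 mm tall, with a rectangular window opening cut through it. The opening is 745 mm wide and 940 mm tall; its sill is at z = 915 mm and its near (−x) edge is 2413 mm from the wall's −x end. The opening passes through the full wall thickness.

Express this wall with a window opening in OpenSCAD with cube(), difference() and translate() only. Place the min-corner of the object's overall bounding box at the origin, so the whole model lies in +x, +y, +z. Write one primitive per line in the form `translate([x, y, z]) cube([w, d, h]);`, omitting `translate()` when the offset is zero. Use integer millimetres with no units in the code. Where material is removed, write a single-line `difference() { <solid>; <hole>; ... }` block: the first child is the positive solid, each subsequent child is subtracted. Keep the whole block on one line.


difference() { cube([3941, 240, 2823]); translate([2413, 0, 915]) cube([745, 240, 940]); }


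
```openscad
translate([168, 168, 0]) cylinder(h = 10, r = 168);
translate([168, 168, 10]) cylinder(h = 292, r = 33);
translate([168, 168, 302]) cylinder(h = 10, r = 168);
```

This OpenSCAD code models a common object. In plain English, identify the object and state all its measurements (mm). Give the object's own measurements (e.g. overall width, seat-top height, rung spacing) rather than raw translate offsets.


A spool: two coaxial disc flanges of radius 168 mm and thickness 10 mm, joined by a core cylinder of radius 33 mm and height 292 mm. The lower flange rests on z = 0 and the three cylinders share a vertical axis.


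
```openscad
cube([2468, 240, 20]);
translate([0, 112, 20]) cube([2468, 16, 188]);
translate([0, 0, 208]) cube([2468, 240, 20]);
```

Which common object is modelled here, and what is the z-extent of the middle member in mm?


An I-beam. The web height is 188 mm.

Two wide flanges with a thin centred web — an I-beam. Overall 228 mm minus two 20 mm flanges gives a web of 228 − 2·20 = 188 mm.


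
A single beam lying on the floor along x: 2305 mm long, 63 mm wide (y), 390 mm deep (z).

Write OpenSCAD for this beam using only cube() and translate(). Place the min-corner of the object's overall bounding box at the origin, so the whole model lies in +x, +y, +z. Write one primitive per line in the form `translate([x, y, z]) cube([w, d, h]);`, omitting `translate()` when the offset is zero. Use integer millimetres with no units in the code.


cube([2305, 63, 390]);


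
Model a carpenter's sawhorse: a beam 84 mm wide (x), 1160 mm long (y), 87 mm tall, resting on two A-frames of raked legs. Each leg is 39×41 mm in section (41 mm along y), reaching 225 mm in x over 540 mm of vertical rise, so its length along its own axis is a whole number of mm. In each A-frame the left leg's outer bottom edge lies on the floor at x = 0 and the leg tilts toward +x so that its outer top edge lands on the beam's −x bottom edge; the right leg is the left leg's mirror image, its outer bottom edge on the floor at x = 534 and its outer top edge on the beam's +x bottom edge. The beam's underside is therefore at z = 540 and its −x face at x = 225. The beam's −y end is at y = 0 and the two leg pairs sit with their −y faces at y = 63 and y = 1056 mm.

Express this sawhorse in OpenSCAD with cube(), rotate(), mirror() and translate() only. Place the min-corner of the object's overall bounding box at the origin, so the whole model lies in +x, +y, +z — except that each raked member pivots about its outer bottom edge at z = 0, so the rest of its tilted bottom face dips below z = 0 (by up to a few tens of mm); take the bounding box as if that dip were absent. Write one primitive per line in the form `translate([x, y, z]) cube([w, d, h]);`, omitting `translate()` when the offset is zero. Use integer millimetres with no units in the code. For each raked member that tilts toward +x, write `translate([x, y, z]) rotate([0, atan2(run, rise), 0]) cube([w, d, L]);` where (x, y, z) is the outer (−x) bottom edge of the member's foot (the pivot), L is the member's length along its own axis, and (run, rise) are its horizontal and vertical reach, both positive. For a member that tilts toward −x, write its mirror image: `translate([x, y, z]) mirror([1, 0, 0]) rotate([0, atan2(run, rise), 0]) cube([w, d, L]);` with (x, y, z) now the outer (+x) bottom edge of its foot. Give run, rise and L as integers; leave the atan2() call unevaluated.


// leg length = √(225² + 540²) = 585
// right-leg outer foot x = 2·225 + 84 = 534
// beam min-corner = (225, 0, 540)
translate([225, 0, 540]) cube([84, 1160, 87]);
translate([0, 63, 0]) rotate([0, atan2(225, 540), 0]) cube([39, 41, 585]);
translate([534, 63, 0]) mirror([1, 0, 0]) rotate([0, atan2(225, 540), 0]) cube([39, 41, 585]);
translate([0, 1056, 0]) rotate([0, atan2(225, 540), 0]) cube([39, 41, 585]);
translate([534, 1056, 0]) mirror([1, 0, 0]) rotate([0, atan2(225, 540), 0]) cube([39, 41, 585]);


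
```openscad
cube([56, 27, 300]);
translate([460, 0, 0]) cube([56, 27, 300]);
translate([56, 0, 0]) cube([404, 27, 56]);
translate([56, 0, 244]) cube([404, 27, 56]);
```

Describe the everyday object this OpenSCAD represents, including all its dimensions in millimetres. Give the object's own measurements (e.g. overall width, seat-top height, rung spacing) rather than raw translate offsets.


A rectangular picture frame lying in the x–z plane (depth along y). The opening is 404 mm wide (x) by 188 mm tall (z), surrounded by a border 56 mm wide on all four sides. The frame is 27 mm deep and is made of two full-height vertical stiles with two horizontal rails fitted between them.


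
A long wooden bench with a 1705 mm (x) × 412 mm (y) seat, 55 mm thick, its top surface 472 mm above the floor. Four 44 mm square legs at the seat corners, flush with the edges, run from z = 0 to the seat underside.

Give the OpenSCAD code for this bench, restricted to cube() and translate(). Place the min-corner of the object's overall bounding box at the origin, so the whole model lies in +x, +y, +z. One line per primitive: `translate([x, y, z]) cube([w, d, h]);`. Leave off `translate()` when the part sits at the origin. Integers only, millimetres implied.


translate([0, 0, 417]) cube([1705, 412, 55]);
cube([44, 44, 417]);
translate([0, 368, 0]) cube([44, 44, 417]);
translate([1661, 0, 0]) cube([44, 44, 417]);
translate([1661, 368, 0]) cube([44, 44, 417]);


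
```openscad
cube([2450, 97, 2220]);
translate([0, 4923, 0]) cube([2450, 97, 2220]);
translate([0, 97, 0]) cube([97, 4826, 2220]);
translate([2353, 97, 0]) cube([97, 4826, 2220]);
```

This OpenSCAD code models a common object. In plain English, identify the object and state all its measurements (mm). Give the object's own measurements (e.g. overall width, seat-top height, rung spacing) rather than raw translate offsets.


The wall frame of a small rectangular building: four walls, each 2220 mm tall and 97 mm thick, enclosing a footprint 2450 mm (x) by 5020 mm (y) outside-to-outside, with no floor or roof. The front and back walls (the −y and +y sides) span the full width; the two side walls fit between them.


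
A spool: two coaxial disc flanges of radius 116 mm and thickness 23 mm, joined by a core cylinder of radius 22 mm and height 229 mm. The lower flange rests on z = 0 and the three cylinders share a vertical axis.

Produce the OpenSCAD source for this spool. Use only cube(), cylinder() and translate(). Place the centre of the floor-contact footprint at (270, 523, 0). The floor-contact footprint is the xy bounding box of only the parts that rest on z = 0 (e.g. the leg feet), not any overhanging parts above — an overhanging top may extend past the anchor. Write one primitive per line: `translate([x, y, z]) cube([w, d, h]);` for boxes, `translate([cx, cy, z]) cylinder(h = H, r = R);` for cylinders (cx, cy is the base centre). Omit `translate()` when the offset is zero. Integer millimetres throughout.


translate([270, 523, 0]) cylinder(h = 23, r = 116);
translate([270, 523, 23]) cylinder(h = 229, r = 22);
translate([270, 523, 252]) cylinder(h = 23, r = 116);


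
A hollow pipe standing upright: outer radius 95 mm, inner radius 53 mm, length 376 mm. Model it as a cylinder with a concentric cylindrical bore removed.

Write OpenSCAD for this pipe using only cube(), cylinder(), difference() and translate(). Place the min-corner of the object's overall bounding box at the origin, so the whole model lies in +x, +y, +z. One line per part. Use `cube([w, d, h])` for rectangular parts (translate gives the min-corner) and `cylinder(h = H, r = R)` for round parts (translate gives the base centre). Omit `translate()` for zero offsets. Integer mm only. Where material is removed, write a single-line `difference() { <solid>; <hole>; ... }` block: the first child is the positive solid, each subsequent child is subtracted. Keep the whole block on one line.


difference() { translate([95, 95, 0]) cylinder(h = 376, r = 95); translate([95, 95, 0]) cylinder(h = 376, r = 53); }


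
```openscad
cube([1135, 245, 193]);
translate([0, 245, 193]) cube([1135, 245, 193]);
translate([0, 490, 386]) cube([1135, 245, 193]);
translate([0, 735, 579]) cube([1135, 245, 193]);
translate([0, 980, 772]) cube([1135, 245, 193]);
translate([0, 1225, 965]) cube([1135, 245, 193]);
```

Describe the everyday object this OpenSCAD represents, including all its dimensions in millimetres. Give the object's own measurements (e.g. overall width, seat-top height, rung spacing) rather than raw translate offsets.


A straight staircase of 6 solid steps. Each step is 1135 mm wide (x), 245 mm deep (y, the going) and 193 mm tall (the rise). The first step rests on the floor; each subsequent step sits one going further in +y and one rise higher in +z, directly behind and above the previous step with no overlap.


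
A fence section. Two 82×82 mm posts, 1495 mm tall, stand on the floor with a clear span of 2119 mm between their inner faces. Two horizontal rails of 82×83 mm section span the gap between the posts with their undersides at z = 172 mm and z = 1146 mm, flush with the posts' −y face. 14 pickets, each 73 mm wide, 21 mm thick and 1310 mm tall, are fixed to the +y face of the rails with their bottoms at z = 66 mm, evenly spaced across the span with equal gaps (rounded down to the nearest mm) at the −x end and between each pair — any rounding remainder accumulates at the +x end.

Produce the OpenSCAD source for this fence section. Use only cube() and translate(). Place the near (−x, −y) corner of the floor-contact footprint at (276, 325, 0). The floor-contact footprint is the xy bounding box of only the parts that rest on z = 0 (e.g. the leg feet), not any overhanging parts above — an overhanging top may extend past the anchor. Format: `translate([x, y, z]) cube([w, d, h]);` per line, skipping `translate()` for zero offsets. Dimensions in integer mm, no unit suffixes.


translate([276, 325, 0]) cube([82, 82, 1495]);
translate([2477, 325, 0]) cube([82, 82, 1495]);
translate([358, 325, 172]) cube([2119, 82, 83]);
translate([358, 325, 1146]) cube([2119, 82, 83]);
translate([431, 407, 66]) cube([73, 21, 1310]);
translate([577, 407, 66]) cube([73, 21, 1310]);
translate([723, 407, 66]) cube([73, 21, 1310]);
translate([869, 407, 66]) cube([73, 21, 1310]);
translate([1015, 407, 66]) cube([73, 21, 1310]);
translate([1161, 407, 66]) cube([73, 21, 1310]);
translate([1307, 407, 66]) cube([73, 21, 1310]);
translate([1453, 407, 66]) cube([73, 21, 1310]);
translate([1599, 407, 66]) cube([73, 21, 1310]);
translate([1745, 407, 66]) cube([73, 21, 1310]);
translate([1891, 407, 66]) cube([73, 21, 1310]);
translate([2037, 407, 66]) cube([73, 21, 1310]);
translate([2183, 407, 66]) cube([73, 21, 1310]);
translate([2329, 407, 66]) cube([73, 21, 1310]);


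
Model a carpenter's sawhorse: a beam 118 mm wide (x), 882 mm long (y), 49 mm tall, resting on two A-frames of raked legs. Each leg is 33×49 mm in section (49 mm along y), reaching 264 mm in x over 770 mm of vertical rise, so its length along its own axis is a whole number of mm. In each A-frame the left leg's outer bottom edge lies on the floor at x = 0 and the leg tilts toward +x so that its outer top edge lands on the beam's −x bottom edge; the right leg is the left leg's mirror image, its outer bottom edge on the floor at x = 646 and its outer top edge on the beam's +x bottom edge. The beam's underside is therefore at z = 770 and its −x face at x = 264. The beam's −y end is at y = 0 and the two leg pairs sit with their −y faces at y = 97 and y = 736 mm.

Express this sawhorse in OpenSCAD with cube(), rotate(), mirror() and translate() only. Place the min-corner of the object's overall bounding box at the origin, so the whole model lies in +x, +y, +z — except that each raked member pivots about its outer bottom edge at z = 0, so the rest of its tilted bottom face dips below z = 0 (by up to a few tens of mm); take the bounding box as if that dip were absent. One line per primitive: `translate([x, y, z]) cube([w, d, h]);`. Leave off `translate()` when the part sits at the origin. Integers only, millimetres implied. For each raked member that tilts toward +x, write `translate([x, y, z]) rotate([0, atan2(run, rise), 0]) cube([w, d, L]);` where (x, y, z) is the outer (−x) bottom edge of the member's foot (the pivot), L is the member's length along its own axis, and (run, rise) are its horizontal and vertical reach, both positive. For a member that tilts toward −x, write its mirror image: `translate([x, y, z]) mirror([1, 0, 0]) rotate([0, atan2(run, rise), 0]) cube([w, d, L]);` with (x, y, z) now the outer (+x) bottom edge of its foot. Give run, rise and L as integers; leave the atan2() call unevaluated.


translate([264, 0, 770]) cube([118, 882, 49]);
translate([0, 97, 0]) rotate([0, atan2(264, 770), 0]) cube([33, 49, 814]);
translate([646, 97, 0]) mirror([1, 0, 0]) rotate([0, atan2(264, 770), 0]) cube([33, 49, 814]);
translate([0, 736, 0]) rotate([0, atan2(264, 770), 0]) cube([33, 49, 814]);
translate([646, 736, 0]) mirror([1, 0, 0]) rotate([0, atan2(264, 770), 0]) cube([33, 49, 814]);


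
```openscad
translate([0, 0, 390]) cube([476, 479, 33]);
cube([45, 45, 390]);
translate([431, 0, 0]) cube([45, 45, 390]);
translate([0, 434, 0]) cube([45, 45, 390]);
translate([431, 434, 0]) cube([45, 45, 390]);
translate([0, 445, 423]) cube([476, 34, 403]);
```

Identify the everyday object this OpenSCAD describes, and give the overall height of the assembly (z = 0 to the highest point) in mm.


A chair. The overall height is 826 mm.

A slab on four corner posts with a tall panel at the back — a chair. The seat slab sits at z = 390 with thickness 33, and the 403 mm backrest starts at the seat top, so the overall height is 390 + 33 + 403 = 826 mm.


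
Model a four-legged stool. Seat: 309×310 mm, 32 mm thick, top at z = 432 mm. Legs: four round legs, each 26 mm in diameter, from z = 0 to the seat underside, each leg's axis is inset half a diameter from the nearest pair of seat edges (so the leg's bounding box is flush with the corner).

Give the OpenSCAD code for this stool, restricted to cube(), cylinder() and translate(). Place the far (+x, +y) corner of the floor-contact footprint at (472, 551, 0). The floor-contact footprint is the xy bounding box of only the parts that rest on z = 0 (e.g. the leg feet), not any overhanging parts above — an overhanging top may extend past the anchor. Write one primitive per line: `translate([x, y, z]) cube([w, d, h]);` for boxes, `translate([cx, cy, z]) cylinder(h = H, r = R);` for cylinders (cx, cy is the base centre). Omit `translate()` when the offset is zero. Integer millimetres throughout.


translate([163, 241, 400]) cube([309, 310, 32]);
translate([176, 254, 0]) cylinder(h = 400, r = 13);
translate([459, 254, 0]) cylinder(h = 400, r = 13);
translate([176, 538, 0]) cylinder(h = 400, r = 13);
translate([459, 538, 0]) cylinder(h = 400, r = 13);


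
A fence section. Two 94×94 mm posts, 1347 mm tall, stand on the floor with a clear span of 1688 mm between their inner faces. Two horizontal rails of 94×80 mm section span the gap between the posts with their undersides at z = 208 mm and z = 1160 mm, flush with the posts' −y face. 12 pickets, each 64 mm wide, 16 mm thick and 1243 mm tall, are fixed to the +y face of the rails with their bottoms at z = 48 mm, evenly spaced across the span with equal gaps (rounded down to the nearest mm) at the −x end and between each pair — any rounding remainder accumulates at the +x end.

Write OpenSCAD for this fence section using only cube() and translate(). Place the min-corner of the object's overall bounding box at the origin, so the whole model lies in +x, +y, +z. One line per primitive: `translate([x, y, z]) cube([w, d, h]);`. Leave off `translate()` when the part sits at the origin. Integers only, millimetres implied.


cube([94, 94, 1347]);
translate([1782, 0, 0]) cube([94, 94, 1347]);
translate([94, 0, 208]) cube([1688, 94, 80]);
translate([94, 0, 1160]) cube([1688, 94, 80]);
translate([164, 94, 48]) cube([64, 16, 1243]);
translate([298, 94, 48]) cube([64, 16, 1243]);
translate([432, 94, 48]) cube([64, 16, 1243]);
translate([566, 94, 48]) cube([64, 16, 1243]);
translate([700, 94, 48]) cube([64, 16, 1243]);
translate([834, 94, 48]) cube([64, 16, 1243]);
translate([968, 94, 48]) cube([64, 16, 1243]);
translate([1102, 94, 48]) cube([64, 16, 1243]);
translate([1236, 94, 48]) cube([64, 16, 1243]);
translate([1370, 94, 48]) cube([64, 16, 1243]);
translate([1504, 94, 48]) cube([64, 16, 1243]);
translate([1638, 94, 48]) cube([64, 16, 1243]);


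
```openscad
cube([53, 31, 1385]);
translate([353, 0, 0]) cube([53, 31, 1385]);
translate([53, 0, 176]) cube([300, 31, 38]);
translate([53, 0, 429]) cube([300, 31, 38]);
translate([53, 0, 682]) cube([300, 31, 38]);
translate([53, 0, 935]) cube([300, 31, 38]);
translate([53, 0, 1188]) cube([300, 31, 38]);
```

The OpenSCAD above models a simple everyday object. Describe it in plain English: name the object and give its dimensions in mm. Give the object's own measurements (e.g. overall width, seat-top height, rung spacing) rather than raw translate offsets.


A straight ladder. Two 53×31 mm vertical rails, 1385 mm tall, stand 406 mm apart (outside-to-outside) with their front faces coplanar on the −y side. 5 rungs, each 31 mm deep and 38 mm tall, span between the inner faces of the rails, front faces flush with the rails. The lowest rung's underside is at z = 176 mm and rungs are spaced 253 mm apart (underside to underside).


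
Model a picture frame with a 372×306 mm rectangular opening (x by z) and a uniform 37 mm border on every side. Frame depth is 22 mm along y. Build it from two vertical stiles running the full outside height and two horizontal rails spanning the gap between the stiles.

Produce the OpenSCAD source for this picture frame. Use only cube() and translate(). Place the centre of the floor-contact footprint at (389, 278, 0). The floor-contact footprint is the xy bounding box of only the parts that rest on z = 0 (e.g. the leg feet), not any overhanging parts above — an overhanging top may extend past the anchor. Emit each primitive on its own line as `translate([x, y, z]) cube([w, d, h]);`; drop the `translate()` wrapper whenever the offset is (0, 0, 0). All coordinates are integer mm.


translate([166, 267, 0]) cube([37, 22, 380]);
translate([575, 267, 0]) cube([37, 22, 380]);
translate([203, 267, 0]) cube([372, 22, 37]);
translate([203, 267, 343]) cube([372, 22, 37]);


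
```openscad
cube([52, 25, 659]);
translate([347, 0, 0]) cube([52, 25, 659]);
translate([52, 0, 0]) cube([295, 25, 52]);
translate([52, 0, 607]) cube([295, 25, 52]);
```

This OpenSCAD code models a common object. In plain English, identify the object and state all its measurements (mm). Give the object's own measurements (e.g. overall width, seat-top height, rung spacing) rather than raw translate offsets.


A rectangular picture frame lying in the x–z plane (depth along y). The opening is 295 mm wide (x) by 555 mm tall (z), surrounded by a border 52 mm wide on all four sides. The frame is 25 mm deep and is made of two full-height vertical stiles with two horizontal rails fitted between them.


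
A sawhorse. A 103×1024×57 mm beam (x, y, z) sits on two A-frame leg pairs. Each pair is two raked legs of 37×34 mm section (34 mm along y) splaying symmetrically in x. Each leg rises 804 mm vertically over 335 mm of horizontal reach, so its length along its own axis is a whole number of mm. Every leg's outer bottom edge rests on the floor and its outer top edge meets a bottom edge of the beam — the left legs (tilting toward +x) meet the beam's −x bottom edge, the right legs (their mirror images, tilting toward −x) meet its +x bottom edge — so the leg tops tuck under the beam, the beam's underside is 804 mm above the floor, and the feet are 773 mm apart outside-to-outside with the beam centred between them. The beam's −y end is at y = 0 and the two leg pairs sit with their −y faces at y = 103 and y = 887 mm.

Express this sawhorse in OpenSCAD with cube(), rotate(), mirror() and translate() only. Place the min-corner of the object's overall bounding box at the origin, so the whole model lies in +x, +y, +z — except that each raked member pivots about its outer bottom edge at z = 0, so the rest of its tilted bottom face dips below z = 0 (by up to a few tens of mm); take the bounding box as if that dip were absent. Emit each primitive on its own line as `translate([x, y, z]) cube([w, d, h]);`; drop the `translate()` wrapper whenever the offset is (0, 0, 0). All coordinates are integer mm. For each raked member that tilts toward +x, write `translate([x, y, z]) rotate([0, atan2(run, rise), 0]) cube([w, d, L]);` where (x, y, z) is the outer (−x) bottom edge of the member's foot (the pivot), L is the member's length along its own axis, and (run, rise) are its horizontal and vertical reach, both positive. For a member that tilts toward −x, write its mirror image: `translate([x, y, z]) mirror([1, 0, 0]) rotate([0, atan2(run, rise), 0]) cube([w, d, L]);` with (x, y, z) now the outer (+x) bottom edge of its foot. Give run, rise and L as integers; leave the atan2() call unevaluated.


translate([335, 0, 804]) cube([103, 1024, 57]);
translate([0, 103, 0]) rotate([0, atan2(335, 804), 0]) cube([37, 34, 871]);
translate([773, 103, 0]) mirror([1, 0, 0]) rotate([0, atan2(335, 804), 0]) cube([37, 34, 871]);
translate([0, 887, 0]) rotate([0, atan2(335, 804), 0]) cube([37, 34, 871]);
translate([773, 887, 0]) mirror([1, 0, 0]) rotate([0, atan2(335, 804), 0]) cube([37, 34, 871]);


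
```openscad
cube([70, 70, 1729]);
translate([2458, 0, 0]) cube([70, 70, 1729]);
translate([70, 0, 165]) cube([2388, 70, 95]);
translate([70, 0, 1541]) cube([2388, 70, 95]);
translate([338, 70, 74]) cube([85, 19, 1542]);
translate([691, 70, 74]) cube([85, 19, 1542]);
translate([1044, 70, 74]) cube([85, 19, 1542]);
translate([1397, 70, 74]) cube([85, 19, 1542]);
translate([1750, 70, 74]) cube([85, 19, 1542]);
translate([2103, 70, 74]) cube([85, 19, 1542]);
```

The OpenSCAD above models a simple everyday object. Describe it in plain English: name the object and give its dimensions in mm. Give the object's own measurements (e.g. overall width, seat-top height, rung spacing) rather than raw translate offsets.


A fence section. Two 70×70 mm posts, 1729 mm tall, stand on the floor with a clear span of 2388 mm between their inner faces. Two horizontal rails of 70×95 mm section span the gap between the posts with their undersides at z = 165 mm and z = 1541 mm, flush with the posts' −y face. 6 pickets, each 85 mm wide, 19 mm thick and 1542 mm tall, are fixed to the +y face of the rails with their bottoms at z = 74 mm, spaced across the span with a 268 mm gap after the −x post and between neighbouring pickets, with 270 mm left before the +x post.


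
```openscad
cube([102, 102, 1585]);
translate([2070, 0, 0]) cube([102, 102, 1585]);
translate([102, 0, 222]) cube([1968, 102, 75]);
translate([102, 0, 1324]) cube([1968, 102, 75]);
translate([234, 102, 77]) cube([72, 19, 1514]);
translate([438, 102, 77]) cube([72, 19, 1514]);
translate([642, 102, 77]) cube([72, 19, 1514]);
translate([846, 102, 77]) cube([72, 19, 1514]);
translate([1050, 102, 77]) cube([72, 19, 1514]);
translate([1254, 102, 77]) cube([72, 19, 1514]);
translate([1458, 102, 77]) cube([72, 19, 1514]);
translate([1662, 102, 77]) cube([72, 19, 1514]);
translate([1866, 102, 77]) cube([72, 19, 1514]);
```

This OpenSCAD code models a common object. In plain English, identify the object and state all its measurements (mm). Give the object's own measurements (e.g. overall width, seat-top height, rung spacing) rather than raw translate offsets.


A fence section. Two 102×102 mm posts, 1585 mm tall, stand on the floor with a clear span of 1968 mm between their inner faces. Two horizontal rails of 102×75 mm section span the gap between the posts with their undersides at z = 222 mm and z = 1324 mm, flush with the posts' −y face. 9 pickets, each 72 mm wide, 19 mm thick and 1514 mm tall, are fixed to the +y face of the rails with their bottoms at z = 77 mm, spaced across the span with a 132 mm gap after the −x post and between neighbouring pickets and before the +x post.


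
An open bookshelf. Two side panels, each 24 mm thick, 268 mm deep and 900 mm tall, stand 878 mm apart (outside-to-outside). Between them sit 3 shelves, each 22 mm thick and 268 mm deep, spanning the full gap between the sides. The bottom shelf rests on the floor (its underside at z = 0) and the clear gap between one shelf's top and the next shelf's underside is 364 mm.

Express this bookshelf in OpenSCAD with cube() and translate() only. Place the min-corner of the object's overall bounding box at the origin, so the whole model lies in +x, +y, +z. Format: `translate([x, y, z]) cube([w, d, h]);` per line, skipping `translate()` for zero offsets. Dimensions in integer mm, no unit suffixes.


cube([24, 268, 900]);
translate([854, 0, 0]) cube([24, 268, 900]);
translate([24, 0, 0]) cube([830, 268, 22]);
translate([24, 0, 386]) cube([830, 268, 22]);
translate([24, 0, 772]) cube([830, 268, 22]);


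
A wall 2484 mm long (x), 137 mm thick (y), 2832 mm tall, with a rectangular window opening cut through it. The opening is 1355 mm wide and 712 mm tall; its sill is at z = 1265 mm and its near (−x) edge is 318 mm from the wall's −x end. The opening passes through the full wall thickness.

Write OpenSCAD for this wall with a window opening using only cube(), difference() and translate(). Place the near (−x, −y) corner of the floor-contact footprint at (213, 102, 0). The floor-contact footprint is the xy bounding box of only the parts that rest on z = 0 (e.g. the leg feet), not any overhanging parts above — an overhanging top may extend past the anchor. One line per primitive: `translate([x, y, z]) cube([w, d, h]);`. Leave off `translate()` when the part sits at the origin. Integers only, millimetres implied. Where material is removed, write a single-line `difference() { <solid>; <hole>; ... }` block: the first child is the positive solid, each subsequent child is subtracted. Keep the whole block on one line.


difference() { translate([213, 102, 0]) cube([2484, 137, 2832]); translate([531, 102, 1265]) cube([1355, 137, 712]); }


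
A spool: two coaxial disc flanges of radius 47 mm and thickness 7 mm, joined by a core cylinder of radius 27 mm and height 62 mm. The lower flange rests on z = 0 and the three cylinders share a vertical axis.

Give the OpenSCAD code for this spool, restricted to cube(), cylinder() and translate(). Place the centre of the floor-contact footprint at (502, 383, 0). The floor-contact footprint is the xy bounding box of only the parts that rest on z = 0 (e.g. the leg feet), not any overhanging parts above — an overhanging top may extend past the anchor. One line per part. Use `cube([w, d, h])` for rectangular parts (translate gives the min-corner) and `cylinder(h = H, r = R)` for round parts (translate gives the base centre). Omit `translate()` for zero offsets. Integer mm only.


translate([502, 383, 0]) cylinder(h = 7, r = 47);
translate([502, 383, 7]) cylinder(h = 62, r = 27);
translate([502, 383, 69]) cylinder(h = 7, r = 47);


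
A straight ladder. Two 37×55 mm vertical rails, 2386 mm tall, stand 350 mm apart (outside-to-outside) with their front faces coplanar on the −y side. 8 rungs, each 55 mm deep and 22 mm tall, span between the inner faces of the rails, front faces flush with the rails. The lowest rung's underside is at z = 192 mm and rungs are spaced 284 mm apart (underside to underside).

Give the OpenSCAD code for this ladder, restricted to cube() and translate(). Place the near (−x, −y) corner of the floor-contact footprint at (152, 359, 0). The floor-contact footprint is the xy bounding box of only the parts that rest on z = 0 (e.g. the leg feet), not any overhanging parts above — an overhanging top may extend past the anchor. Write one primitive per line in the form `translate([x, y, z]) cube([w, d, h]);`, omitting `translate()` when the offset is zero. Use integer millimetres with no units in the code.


translate([152, 359, 0]) cube([37, 55, 2386]);
translate([465, 359, 0]) cube([37, 55, 2386]);
translate([189, 359, 192]) cube([276, 55, 22]);
translate([189, 359, 476]) cube([276, 55, 22]);
translate([189, 359, 760]) cube([276, 55, 22]);
translate([189, 359, 1044]) cube([276, 55, 22]);
translate([189, 359, 1328]) cube([276, 55, 22]);
translate([189, 359, 1612]) cube([276, 55, 22]);
translate([189, 359, 1896]) cube([276, 55, 22]);
translate([189, 359, 2180]) cube([276, 55, 22]);


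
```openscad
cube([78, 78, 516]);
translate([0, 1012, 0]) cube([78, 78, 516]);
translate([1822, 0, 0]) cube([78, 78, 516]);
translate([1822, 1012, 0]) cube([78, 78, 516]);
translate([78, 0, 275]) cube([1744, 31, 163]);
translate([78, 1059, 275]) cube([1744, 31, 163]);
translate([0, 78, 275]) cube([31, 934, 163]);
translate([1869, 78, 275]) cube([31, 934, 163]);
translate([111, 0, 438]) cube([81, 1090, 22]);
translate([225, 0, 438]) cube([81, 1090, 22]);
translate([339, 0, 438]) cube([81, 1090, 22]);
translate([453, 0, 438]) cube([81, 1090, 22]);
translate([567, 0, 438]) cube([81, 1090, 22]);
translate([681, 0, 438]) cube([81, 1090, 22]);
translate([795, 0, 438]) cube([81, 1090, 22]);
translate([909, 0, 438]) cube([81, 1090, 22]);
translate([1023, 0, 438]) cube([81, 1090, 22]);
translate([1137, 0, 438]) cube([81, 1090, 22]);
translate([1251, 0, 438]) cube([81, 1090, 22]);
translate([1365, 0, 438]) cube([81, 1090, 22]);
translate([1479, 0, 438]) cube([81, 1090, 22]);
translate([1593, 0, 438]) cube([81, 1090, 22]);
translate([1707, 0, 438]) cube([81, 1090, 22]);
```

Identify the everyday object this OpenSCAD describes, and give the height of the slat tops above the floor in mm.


A bed frame. The slat-top height is 460 mm.

Four posts, four rails, and a row of slats — a bed frame. Slats sit on the rails at z = 275 + 163 = 438; with slat thickness 22, the top is 460 mm.


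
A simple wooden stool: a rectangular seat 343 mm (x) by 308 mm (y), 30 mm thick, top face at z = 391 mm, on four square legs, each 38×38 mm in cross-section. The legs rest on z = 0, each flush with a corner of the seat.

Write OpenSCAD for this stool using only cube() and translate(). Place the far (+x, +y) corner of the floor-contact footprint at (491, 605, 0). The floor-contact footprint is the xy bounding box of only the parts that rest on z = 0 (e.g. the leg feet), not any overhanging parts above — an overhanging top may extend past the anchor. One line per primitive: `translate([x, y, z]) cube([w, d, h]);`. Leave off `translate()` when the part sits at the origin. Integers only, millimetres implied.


translate([148, 297, 361]) cube([343, 308, 30]);
translate([148, 297, 0]) cube([38, 38, 361]);
translate([453, 297, 0]) cube([38, 38, 361]);
translate([148, 567, 0]) cube([38, 38, 361]);
translate([453, 567, 0]) cube([38, 38, 361]);


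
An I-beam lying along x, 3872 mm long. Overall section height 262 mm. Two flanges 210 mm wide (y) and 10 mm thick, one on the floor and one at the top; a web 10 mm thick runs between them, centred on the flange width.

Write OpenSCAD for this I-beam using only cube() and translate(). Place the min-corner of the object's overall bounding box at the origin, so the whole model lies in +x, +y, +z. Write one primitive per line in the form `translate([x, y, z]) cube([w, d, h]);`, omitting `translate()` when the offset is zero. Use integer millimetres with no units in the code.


cube([3872, 210, 10]);
translate([0, 100, 10]) cube([3872, 10, 242]);
translate([0, 0, 252]) cube([3872, 210, 10]);


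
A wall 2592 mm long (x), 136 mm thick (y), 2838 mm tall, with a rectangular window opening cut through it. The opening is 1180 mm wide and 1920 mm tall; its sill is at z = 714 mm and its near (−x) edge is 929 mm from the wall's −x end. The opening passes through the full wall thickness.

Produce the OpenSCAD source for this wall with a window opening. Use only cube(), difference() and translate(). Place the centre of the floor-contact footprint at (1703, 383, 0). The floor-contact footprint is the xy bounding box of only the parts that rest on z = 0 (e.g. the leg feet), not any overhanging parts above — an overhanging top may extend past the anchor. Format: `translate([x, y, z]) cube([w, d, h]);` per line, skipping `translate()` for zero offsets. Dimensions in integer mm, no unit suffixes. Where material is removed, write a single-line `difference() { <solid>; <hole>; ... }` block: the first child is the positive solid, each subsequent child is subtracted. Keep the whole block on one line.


difference() { translate([407, 315, 0]) cube([2592, 136, 2838]); translate([1336, 315, 714]) cube([1180, 136, 1920]); }


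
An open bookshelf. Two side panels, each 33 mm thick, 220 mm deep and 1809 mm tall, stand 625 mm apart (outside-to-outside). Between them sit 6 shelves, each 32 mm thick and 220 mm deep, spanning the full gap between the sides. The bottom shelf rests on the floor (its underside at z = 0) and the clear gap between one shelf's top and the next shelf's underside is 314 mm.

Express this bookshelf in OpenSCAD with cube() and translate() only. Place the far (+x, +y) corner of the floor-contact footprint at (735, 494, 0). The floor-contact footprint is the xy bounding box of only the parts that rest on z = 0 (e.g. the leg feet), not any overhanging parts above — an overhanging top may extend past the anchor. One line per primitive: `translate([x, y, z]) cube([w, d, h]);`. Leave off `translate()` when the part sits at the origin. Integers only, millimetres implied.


translate([110, 274, 0]) cube([33, 220, 1809]);
translate([702, 274, 0]) cube([33, 220, 1809]);
translate([143, 274, 0]) cube([559, 220, 32]);
translate([143, 274, 346]) cube([559, 220, 32]);
translate([143, 274, 692]) cube([559, 220, 32]);
translate([143, 274, 1038]) cube([559, 220, 32]);
translate([143, 274, 1384]) cube([559, 220, 32]);
translate([143, 274, 1730]) cube([559, 220, 32]);


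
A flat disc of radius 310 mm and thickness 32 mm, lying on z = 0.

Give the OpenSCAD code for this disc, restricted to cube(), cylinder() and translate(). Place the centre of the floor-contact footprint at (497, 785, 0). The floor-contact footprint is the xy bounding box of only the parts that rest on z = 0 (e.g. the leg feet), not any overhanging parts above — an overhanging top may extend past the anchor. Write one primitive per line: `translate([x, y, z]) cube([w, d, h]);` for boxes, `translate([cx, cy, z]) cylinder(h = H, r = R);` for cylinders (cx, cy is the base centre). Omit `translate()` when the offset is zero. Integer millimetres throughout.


translate([497, 785, 0]) cylinder(h = 32, r = 310);


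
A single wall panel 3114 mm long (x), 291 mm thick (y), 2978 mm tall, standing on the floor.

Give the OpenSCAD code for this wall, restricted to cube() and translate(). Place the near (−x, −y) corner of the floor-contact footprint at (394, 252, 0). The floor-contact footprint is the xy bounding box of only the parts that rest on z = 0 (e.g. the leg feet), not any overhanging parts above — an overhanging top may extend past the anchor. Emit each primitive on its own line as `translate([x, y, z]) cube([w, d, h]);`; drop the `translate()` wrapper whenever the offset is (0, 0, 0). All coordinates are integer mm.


translate([394, 252, 0]) cube([3114, 291, 2978]);


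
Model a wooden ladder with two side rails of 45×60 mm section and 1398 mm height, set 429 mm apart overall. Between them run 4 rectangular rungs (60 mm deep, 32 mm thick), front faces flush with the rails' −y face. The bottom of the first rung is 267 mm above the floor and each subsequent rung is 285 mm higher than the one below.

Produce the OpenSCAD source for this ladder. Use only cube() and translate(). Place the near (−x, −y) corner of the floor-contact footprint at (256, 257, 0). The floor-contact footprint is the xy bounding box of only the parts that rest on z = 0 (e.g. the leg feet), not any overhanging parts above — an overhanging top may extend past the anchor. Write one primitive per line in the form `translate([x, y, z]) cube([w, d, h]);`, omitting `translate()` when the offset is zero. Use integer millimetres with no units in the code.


translate([256, 257, 0]) cube([45, 60, 1398]);
translate([640, 257, 0]) cube([45, 60, 1398]);
translate([301, 257, 267]) cube([339, 60, 32]);
translate([301, 257, 552]) cube([339, 60, 32]);
translate([301, 257, 837]) cube([339, 60, 32]);
translate([301, 257, 1122]) cube([339, 60, 32]);


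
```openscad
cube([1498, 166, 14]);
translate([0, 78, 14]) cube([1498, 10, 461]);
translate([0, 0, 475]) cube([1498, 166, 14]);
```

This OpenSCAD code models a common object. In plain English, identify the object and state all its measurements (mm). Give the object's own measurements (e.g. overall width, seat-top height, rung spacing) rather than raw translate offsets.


An I-beam lying along x, 1498 mm long. Overall section height 489 mm. Two flanges 166 mm wide (y) and 14 mm thick, one on the floor and one at the top; a web 10 mm thick runs between them, centred on the flange width.


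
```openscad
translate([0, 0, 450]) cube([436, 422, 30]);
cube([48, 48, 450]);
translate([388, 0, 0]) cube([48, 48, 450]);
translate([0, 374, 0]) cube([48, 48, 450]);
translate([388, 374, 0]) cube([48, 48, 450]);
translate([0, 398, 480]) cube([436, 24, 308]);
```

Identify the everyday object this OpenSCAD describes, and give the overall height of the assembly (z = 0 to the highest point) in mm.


A chair. The overall height is 788 mm.

A slab on four corner posts with a tall panel at the back — a chair. The seat slab sits at z = 450 with thickness 30, and the 308 mm backrest starts at the seat top, so the overall height is 450 + 30 + 308 = 788 mm.
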